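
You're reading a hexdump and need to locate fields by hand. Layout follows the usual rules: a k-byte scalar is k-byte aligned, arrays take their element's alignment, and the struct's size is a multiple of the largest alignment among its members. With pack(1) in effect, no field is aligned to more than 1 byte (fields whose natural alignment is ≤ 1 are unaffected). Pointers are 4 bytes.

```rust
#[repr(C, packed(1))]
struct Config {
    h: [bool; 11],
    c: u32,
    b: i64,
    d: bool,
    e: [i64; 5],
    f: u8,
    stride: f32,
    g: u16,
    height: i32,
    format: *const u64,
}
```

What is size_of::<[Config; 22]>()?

1738

h at 0 (size 11, align 1) → ends 11
c at 11 (size 4, align 1) → ends 15
b at 15 (size 8, align 1) → ends 23
d at 23 (size 1, align 1) → ends 24
e at 24 (size 40, align 1) → ends 64
f at 64 (size 1, align 1) → ends 65
stride at 65 (size 4, align 1) → ends 69
g at 69 (size 2, align 1) → ends 71
height at 71 (size 4, align 1) → ends 75
format at 75 (size 4, align 1) → ends 79
total 79 bytes, alignment 1
array of 22: 22 × 79 = 1738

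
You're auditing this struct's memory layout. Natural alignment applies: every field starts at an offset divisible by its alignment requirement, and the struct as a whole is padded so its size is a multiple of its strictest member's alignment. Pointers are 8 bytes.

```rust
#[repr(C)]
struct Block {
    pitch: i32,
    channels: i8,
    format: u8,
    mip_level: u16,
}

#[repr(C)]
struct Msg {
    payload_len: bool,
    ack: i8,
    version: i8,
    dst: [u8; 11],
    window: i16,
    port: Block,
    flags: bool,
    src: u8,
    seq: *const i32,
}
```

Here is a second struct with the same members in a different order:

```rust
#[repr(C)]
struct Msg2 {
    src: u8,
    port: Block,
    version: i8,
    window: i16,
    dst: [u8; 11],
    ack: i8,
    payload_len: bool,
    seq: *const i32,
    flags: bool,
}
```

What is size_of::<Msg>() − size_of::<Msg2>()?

Block: 0..4  pitch  (4B, 4-aligned); 4..5  channels  (1B, 1-aligned); 5..6  format  (1B, 1-aligned); 6..8  mip_level  (2B, 2-aligned); sizeof = 8, alignof = 4
0..1  payload_len  (1B, 1-aligned)
1..2  ack  (1B, 1-aligned)
2..3  version  (1B, 1-aligned)
3..14  dst  (11B, 1-aligned)
14..16  window  (2B, 2-aligned)
16..24  port  (8B, 4-aligned)
24..25  flags  (1B, 1-aligned)
25..26  src  (1B, 1-aligned)
26..32  -- padding (6B)
32..40  seq  (8B, 8-aligned)
sizeof = 40, alignof = 8
— Msg2 —
0..1  src  (1B, 1-aligned)
1..4  -- padding (3B)
4..12  port  (8B, 4-aligned)
12..13  version  (1B, 1-aligned)
13..14  -- padding (1B)
14..16  window  (2B, 2-aligned)
16..27  dst  (11B, 1-aligned)
27..28  ack  (1B, 1-aligned)
28..29  payload_len  (1B, 1-aligned)
29..32  -- padding (3B)
32..40  seq  (8B, 8-aligned)
40..41  flags  (1B, 1-aligned)
41..48  -- tail padding (7B)
sizeof = 48, alignof = 8
40 − 48 = -8

-8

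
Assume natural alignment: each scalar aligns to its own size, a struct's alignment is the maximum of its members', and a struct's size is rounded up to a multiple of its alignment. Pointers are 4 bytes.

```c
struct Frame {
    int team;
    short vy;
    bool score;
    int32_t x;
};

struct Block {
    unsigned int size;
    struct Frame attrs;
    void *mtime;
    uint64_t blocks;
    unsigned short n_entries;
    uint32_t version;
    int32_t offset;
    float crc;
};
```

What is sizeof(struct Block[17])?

Frame: team at 0 (size 4, align 4) → ends 4; vy at 4 (size 2, align 2) → ends 6; score at 6 (size 1, align 1) → ends 7; pad 1 to align 4 for x; x at 8 (size 4, align 4) → ends 12; total 12 bytes, alignment 4
size at 0 (size 4, align 4) → ends 4
attrs at 4 (size 12, align 4) → ends 16
mtime at 16 (size 4, align 4) → ends 20
pad 4 to align 8 for blocks
blocks at 24 (size 8, align 8) → ends 32
n_entries at 32 (size 2, align 2) → ends 34
pad 2 to align 4 for version
version at 36 (size 4, align 4) → ends 40
offset at 40 (size 4, align 4) → ends 44
crc at 44 (size 4, align 4) → ends 48
total 48 bytes, alignment 8
array of 17: 17 × 48 = 816

816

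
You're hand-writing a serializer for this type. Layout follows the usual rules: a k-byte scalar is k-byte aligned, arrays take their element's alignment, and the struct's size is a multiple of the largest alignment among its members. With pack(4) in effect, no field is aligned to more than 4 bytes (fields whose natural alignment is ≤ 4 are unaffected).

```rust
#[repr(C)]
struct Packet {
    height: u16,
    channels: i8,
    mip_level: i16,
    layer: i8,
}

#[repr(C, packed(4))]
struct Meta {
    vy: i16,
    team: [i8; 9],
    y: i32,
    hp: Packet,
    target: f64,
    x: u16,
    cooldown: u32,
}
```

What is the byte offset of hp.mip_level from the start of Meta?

Packet: 0..2  height  (2B, 2-aligned); 2..3  channels  (1B, 1-aligned); 3..4  -- padding (1B); 4..6  mip_level  (2B, 2-aligned); 6..7  layer  (1B, 1-aligned); 7..8  -- tail padding (1B); sizeof = 8, alignof = 2
0..2  vy  (2B, 2-aligned)
2..11  team  (9B, 1-aligned)
11..12  -- padding (1B)
12..16  y  (4B, 4-aligned)
16..24  hp  (8B, 2-aligned)
within Packet: mip_level at 4
16 + 4 = 20

20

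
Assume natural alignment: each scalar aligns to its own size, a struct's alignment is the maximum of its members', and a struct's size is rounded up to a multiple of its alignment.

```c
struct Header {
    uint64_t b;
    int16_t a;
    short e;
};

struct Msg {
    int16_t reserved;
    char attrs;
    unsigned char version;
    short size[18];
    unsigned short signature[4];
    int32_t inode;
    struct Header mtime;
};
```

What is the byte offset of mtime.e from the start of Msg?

66

Header: 0..8  b  (8B, 8-aligned); 8..10  a  (2B, 2-aligned); 10..12  e  (2B, 2-aligned); 12..16  -- tail padding (4B); sizeof = 16, alignof = 8
0..2  reserved  (2B, 2-aligned)
2..3  attrs  (1B, 1-aligned)
3..4  version  (1B, 1-aligned)
4..40  size  (36B, 2-aligned)
40..48  signature  (8B, 2-aligned)
48..52  inode  (4B, 4-aligned)
52..56  -- padding (4B)
56..72  mtime  (16B, 8-aligned)
within Header: e at 10
56 + 10 = 66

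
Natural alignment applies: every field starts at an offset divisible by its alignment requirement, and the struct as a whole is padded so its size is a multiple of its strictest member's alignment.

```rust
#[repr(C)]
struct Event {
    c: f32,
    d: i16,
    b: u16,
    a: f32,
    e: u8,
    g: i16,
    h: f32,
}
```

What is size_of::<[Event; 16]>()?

c at 0 (size 4, align 4) → ends 4
d at 4 (size 2, align 2) → ends 6
b at 6 (size 2, align 2) → ends 8
a at 8 (size 4, align 4) → ends 12
e at 12 (size 1, align 1) → ends 13
pad 1 to align 2 for g
g at 14 (size 2, align 2) → ends 16
h at 16 (size 4, align 4) → ends 20
total 20 bytes, alignment 4
array of 16: 16 × 20 = 320

320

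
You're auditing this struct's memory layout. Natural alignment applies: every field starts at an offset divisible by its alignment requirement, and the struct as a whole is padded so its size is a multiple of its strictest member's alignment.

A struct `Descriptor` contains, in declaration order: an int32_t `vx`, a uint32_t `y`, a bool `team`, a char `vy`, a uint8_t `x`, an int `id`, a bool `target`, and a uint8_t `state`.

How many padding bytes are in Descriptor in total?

3

vx at 0 (size 4, align 4) → ends 4
y at 4 (size 4, align 4) → ends 8
team at 8 (size 1, align 1) → ends 9
vy at 9 (size 1, align 1) → ends 10
x at 10 (size 1, align 1) → ends 11
pad 1 to align 4 for id
id at 12 (size 4, align 4) → ends 16
target at 16 (size 1, align 1) → ends 17
state at 17 (size 1, align 1) → ends 18
tail pad 2 to reach multiple of 4
total 20 bytes, alignment 4
data bytes 17, size 20 → padding 3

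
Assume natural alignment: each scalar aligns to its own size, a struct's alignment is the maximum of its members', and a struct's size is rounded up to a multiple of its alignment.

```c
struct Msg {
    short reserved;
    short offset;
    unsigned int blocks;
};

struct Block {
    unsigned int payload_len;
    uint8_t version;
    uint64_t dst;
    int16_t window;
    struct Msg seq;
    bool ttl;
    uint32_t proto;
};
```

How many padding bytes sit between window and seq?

2

Msg: reserved at 0 (size 2, align 2) → ends 2; offset at 2 (size 2, align 2) → ends 4; blocks at 4 (size 4, align 4) → ends 8; total 8 bytes, alignment 4
payload_len at 0 (size 4, align 4) → ends 4
version at 4 (size 1, align 1) → ends 5
pad 3 to align 8 for dst
dst at 8 (size 8, align 8) → ends 16
window at 16 (size 2, align 2) → ends 18
pad 2 to align 4 for seq
seq at 20 (size 8, align 4) → ends 28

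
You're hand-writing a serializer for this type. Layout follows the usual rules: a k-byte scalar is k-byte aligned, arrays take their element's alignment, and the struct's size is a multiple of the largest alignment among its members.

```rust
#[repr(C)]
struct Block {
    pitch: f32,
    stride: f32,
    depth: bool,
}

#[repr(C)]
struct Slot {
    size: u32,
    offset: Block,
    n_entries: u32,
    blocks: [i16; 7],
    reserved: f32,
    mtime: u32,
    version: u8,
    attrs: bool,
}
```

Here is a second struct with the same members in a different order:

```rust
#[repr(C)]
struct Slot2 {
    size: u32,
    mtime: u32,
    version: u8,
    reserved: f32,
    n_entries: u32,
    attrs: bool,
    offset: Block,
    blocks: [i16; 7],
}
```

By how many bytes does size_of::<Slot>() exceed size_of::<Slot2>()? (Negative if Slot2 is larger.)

-4

Block: @0: pitch [4B, align 4] → 4; @4: stride [4B, align 4] → 8; @8: depth [1B, align 1] → 9; +3 tail pad (align 4); size 12, align 4
@0: size [4B, align 4] → 4
@4: offset [12B, align 4] → 16
@16: n_entries [4B, align 4] → 20
@20: blocks [14B, align 2] → 34
+2 pad (align 4)
@36: reserved [4B, align 4] → 40
@40: mtime [4B, align 4] → 44
@44: version [1B, align 1] → 45
@45: attrs [1B, align 1] → 46
+2 tail pad (align 4)
size 48, align 4
— Slot2 —
@0: size [4B, align 4] → 4
@4: mtime [4B, align 4] → 8
@8: version [1B, align 1] → 9
+3 pad (align 4)
@12: reserved [4B, align 4] → 16
@16: n_entries [4B, align 4] → 20
@20: attrs [1B, align 1] → 21
+3 pad (align 4)
@24: offset [12B, align 4] → 36
@36: blocks [14B, align 2] → 50
+2 tail pad (align 4)
size 52, align 4
48 − 52 = -4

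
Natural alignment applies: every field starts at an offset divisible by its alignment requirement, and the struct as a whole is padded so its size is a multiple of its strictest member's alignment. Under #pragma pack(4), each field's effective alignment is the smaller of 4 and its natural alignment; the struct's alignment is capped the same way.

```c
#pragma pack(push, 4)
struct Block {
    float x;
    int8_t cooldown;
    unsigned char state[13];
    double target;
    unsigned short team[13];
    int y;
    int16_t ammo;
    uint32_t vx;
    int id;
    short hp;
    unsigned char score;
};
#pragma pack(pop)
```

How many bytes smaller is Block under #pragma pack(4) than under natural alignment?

4

natural layout:
  @0: x [4B, align 4] → 4
  @4: cooldown [1B, align 1] → 5
  @5: state [13B, align 1] → 18
  +6 pad (align 8)
  @24: target [8B, align 8] → 32
  @32: team [26B, align 2] → 58
  +2 pad (align 4)
  @60: y [4B, align 4] → 64
  @64: ammo [2B, align 2] → 66
  +2 pad (align 4)
  @68: vx [4B, align 4] → 72
  @72: id [4B, align 4] → 76
  @76: hp [2B, align 2] → 78
  @78: score [1B, align 1] → 79
  +1 tail pad (align 8)
  size 80, align 8
packed(4) layout:
  @0: x [4B, align 4] → 4
  @4: cooldown [1B, align 1] → 5
  @5: state [13B, align 1] → 18
  +2 pad (align 4)
  @20: target [8B, align 4] → 28
  @28: team [26B, align 2] → 54
  +2 pad (align 4)
  @56: y [4B, align 4] → 60
  @60: ammo [2B, align 2] → 62
  +2 pad (align 4)
  @64: vx [4B, align 4] → 68
  @68: id [4B, align 4] → 72
  @72: hp [2B, align 2] → 74
  @74: score [1B, align 1] → 75
  +1 tail pad (align 4)
  size 76, align 4
80 − 76 = 4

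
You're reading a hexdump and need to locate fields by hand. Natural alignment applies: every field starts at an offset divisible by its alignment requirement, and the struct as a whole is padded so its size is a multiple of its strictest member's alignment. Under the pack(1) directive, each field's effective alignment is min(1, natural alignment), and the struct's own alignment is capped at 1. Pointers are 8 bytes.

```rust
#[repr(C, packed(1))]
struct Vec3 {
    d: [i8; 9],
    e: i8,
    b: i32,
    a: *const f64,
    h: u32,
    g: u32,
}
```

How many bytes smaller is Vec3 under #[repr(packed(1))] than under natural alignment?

2

natural layout:
  @0: d [9B, align 1] → 9
  @9: e [1B, align 1] → 10
  +2 pad (align 4)
  @12: b [4B, align 4] → 16
  @16: a [8B, align 8] → 24
  @24: h [4B, align 4] → 28
  @28: g [4B, align 4] → 32
  size 32, align 8
packed(1) layout:
  @0: d [9B, align 1] → 9
  @9: e [1B, align 1] → 10
  @10: b [4B, align 1] → 14
  @14: a [8B, align 1] → 22
  @22: h [4B, align 1] → 26
  @26: g [4B, align 1] → 30
  size 30, align 1
32 − 30 = 2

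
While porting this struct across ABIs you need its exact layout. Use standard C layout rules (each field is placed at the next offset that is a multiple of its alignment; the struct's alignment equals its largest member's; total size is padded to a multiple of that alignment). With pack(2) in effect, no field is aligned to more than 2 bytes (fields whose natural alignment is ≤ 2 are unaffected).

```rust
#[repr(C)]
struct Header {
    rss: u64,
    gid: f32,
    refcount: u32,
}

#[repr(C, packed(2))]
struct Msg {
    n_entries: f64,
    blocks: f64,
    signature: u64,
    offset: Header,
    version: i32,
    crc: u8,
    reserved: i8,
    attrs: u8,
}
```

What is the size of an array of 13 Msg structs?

624

Header: @0: rss [8B, align 8] → 8; @8: gid [4B, align 4] → 12; @12: refcount [4B, align 4] → 16; size 16, align 8
@0: n_entries [8B, align 2] → 8
@8: blocks [8B, align 2] → 16
@16: signature [8B, align 2] → 24
@24: offset [16B, align 2] → 40
@40: version [4B, align 2] → 44
@44: crc [1B, align 1] → 45
@45: reserved [1B, align 1] → 46
@46: attrs [1B, align 1] → 47
+1 tail pad (align 2)
size 48, align 2
array of 13: 13 × 48 = 624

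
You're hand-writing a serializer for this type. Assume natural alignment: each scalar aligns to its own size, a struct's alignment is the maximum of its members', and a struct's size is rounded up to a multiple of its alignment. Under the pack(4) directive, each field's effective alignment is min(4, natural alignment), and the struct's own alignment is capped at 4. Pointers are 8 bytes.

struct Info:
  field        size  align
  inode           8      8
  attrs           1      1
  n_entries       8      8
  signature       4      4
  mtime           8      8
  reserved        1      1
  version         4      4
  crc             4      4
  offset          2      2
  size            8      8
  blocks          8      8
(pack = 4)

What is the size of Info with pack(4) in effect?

@0: inode [8B, align 4] → 8
@8: attrs [1B, align 1] → 9
+3 pad (align 4)
@12: n_entries [8B, align 4] → 20
@20: signature [4B, align 4] → 24
@24: mtime [8B, align 4] → 32
@32: reserved [1B, align 1] → 33
+3 pad (align 4)
@36: version [4B, align 4] → 40
@40: crc [4B, align 4] → 44
@44: offset [2B, align 2] → 46
+2 pad (align 4)
@48: size [8B, align 4] → 56
@56: blocks [8B, align 4] → 64
size 64, align 4

64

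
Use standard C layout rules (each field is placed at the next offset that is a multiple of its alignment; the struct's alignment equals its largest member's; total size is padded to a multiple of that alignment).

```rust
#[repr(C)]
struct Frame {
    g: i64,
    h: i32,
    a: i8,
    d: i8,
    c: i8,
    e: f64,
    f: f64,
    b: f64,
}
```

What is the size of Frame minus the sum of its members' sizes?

0..8  g  (8B, 8-aligned)
8..12  h  (4B, 4-aligned)
12..13  a  (1B, 1-aligned)
13..14  d  (1B, 1-aligned)
14..15  c  (1B, 1-aligned)
15..16  -- padding (1B)
16..24  e  (8B, 8-aligned)
24..32  f  (8B, 8-aligned)
32..40  b  (8B, 8-aligned)
sizeof = 40, alignof = 8
data bytes 39, size 40 → padding 1

1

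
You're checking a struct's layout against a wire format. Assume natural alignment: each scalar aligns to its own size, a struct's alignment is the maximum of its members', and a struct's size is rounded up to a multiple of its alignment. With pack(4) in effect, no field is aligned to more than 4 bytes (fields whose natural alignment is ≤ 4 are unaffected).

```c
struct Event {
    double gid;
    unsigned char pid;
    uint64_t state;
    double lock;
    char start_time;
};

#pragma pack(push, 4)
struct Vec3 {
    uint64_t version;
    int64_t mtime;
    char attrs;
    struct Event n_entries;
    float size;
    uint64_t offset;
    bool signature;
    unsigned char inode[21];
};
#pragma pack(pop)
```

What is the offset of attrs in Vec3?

16

Event: gid at 0 (size 8, align 8) → ends 8; pid at 8 (size 1, align 1) → ends 9; pad 7 to align 8 for state; state at 16 (size 8, align 8) → ends 24; lock at 24 (size 8, align 8) → ends 32; start_time at 32 (size 1, align 1) → ends 33; tail pad 7 to reach multiple of 8; total 40 bytes, alignment 8
version at 0 (size 8, align 4) → ends 8
mtime at 8 (size 8, align 4) → ends 16
attrs at 16 (size 1, align 1) → ends 17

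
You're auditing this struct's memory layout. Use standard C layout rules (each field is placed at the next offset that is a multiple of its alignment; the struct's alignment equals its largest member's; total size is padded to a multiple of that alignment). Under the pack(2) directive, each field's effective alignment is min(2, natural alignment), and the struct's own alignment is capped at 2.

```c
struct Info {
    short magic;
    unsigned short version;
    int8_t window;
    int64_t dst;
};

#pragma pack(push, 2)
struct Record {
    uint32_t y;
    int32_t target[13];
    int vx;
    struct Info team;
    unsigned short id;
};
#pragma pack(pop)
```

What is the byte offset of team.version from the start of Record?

Info: magic at 0 (size 2, align 2) → ends 2; version at 2 (size 2, align 2) → ends 4; window at 4 (size 1, align 1) → ends 5; pad 3 to align 8 for dst; dst at 8 (size 8, align 8) → ends 16; total 16 bytes, alignment 8
y at 0 (size 4, align 2) → ends 4
target at 4 (size 52, align 2) → ends 56
vx at 56 (size 4, align 2) → ends 60
team at 60 (size 16, align 2) → ends 76
within Info: version at 2
60 + 2 = 62

62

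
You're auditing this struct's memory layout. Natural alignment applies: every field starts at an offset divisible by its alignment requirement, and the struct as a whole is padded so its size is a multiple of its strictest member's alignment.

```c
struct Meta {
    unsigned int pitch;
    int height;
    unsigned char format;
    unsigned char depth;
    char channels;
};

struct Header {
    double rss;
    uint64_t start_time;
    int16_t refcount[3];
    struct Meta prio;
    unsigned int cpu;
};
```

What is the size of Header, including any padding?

Meta: @0: pitch [4B, align 4] → 4; @4: height [4B, align 4] → 8; @8: format [1B, align 1] → 9; @9: depth [1B, align 1] → 10; @10: channels [1B, align 1] → 11; +1 tail pad (align 4); size 12, align 4
@0: rss [8B, align 8] → 8
@8: start_time [8B, align 8] → 16
@16: refcount [6B, align 2] → 22
+2 pad (align 4)
@24: prio [12B, align 4] → 36
@36: cpu [4B, align 4] → 40
size 40, align 8

40 bytes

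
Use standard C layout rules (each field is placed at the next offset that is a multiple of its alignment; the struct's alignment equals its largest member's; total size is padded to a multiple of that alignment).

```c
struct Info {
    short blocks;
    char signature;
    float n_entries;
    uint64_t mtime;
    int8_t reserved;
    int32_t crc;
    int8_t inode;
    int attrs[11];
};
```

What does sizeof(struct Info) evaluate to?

0..2  blocks  (2B, 2-aligned)
2..3  signature  (1B, 1-aligned)
3..4  -- padding (1B)
4..8  n_entries  (4B, 4-aligned)
8..16  mtime  (8B, 8-aligned)
16..17  reserved  (1B, 1-aligned)
17..20  -- padding (3B)
20..24  crc  (4B, 4-aligned)
24..25  inode  (1B, 1-aligned)
25..28  -- padding (3B)
28..72  attrs  (44B, 4-aligned)
sizeof = 72, alignof = 8

72 bytes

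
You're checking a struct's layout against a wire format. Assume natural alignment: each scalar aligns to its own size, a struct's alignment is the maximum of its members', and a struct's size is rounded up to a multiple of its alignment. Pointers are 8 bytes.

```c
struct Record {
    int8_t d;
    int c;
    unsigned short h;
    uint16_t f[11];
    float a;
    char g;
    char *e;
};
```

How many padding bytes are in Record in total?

6

d at 0 (size 1, align 1) → ends 1
pad 3 to align 4 for c
c at 4 (size 4, align 4) → ends 8
h at 8 (size 2, align 2) → ends 10
f at 10 (size 22, align 2) → ends 32
a at 32 (size 4, align 4) → ends 36
g at 36 (size 1, align 1) → ends 37
pad 3 to align 8 for e
e at 40 (size 8, align 8) → ends 48
total 48 bytes, alignment 8
data bytes 42, size 48 → padding 6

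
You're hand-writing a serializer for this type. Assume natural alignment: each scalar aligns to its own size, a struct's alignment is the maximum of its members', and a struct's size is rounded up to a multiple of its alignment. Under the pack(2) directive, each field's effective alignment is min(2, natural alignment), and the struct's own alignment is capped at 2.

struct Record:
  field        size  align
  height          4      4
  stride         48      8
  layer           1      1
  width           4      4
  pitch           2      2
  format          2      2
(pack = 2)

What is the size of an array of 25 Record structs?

1550

@0: height [4B, align 2] → 4
@4: stride [48B, align 2] → 52
@52: layer [1B, align 1] → 53
+1 pad (align 2)
@54: width [4B, align 2] → 58
@58: pitch [2B, align 2] → 60
@60: format [2B, align 2] → 62
size 62, align 2
array of 25: 25 × 62 = 1550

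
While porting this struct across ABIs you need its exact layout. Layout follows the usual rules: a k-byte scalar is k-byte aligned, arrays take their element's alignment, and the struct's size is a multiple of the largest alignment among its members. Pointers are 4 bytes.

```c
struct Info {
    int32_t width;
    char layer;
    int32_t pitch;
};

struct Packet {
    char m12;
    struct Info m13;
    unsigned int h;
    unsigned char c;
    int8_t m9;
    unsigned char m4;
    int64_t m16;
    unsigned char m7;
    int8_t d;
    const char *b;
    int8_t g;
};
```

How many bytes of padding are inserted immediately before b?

2

Info: @0: width [4B, align 4] → 4; @4: layer [1B, align 1] → 5; +3 pad (align 4); @8: pitch [4B, align 4] → 12; size 12, align 4
@0: m12 [1B, align 1] → 1
+3 pad (align 4)
@4: m13 [12B, align 4] → 16
@16: h [4B, align 4] → 20
@20: c [1B, align 1] → 21
@21: m9 [1B, align 1] → 22
@22: m4 [1B, align 1] → 23
+1 pad (align 8)
@24: m16 [8B, align 8] → 32
@32: m7 [1B, align 1] → 33
@33: d [1B, align 1] → 34
+2 pad (align 4)
@36: b [4B, align 4] → 40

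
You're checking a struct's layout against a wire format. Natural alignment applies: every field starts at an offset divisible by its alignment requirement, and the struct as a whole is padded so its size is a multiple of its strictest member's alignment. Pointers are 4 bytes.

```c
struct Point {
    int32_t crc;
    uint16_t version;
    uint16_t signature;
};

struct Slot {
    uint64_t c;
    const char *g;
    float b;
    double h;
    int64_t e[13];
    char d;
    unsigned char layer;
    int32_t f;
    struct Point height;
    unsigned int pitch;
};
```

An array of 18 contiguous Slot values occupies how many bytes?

2736

Point: 0..4  crc  (4B, 4-aligned); 4..6  version  (2B, 2-aligned); 6..8  signature  (2B, 2-aligned); sizeof = 8, alignof = 4
0..8  c  (8B, 8-aligned)
8..12  g  (4B, 4-aligned)
12..16  b  (4B, 4-aligned)
16..24  h  (8B, 8-aligned)
24..128  e  (104B, 8-aligned)
128..129  d  (1B, 1-aligned)
129..130  layer  (1B, 1-aligned)
130..132  -- padding (2B)
132..136  f  (4B, 4-aligned)
136..144  height  (8B, 4-aligned)
144..148  pitch  (4B, 4-aligned)
148..152  -- tail padding (4B)
sizeof = 152, alignof = 8
array of 18: 18 × 152 = 2736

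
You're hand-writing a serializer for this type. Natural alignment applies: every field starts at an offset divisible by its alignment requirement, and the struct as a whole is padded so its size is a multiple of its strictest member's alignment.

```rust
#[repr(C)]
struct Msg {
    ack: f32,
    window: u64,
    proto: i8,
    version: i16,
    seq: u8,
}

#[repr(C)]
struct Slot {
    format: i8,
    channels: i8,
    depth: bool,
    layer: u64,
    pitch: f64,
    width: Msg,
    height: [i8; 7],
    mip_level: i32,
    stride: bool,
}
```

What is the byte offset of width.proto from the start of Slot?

Msg: @0: ack [4B, align 4] → 4; +4 pad (align 8); @8: window [8B, align 8] → 16; @16: proto [1B, align 1] → 17; +1 pad (align 2); @18: version [2B, align 2] → 20; @20: seq [1B, align 1] → 21; +3 tail pad (align 8); size 24, align 8
@0: format [1B, align 1] → 1
@1: channels [1B, align 1] → 2
@2: depth [1B, align 1] → 3
+5 pad (align 8)
@8: layer [8B, align 8] → 16
@16: pitch [8B, align 8] → 24
@24: width [24B, align 8] → 48
within Msg: proto at 16
24 + 16 = 40

40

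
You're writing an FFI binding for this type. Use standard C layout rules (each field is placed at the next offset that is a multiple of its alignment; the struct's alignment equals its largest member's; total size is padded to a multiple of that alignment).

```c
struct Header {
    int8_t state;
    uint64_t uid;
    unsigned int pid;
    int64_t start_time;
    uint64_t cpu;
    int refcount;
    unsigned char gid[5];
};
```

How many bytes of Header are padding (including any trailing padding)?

18

state at 0 (size 1, align 1) → ends 1
pad 7 to align 8 for uid
uid at 8 (size 8, align 8) → ends 16
pid at 16 (size 4, align 4) → ends 20
pad 4 to align 8 for start_time
start_time at 24 (size 8, align 8) → ends 32
cpu at 32 (size 8, align 8) → ends 40
refcount at 40 (size 4, align 4) → ends 44
gid at 44 (size 5, align 1) → ends 49
tail pad 7 to reach multiple of 8
total 56 bytes, alignment 8
data bytes 38, size 56 → padding 18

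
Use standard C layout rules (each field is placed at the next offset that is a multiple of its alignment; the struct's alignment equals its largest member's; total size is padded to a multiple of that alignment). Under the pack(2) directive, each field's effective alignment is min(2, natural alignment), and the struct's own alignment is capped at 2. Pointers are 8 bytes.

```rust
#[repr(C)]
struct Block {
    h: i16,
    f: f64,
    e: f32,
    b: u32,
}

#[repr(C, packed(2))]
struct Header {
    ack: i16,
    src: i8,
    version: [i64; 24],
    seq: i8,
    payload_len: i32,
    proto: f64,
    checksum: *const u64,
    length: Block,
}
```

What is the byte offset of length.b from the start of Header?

238

Block: h at 0 (size 2, align 2) → ends 2; pad 6 to align 8 for f; f at 8 (size 8, align 8) → ends 16; e at 16 (size 4, align 4) → ends 20; b at 20 (size 4, align 4) → ends 24; total 24 bytes, alignment 8
ack at 0 (size 2, align 2) → ends 2
src at 2 (size 1, align 1) → ends 3
pad 1 to align 2 for version
version at 4 (size 192, align 2) → ends 196
seq at 196 (size 1, align 1) → ends 197
pad 1 to align 2 for payload_len
payload_len at 198 (size 4, align 2) → ends 202
proto at 202 (size 8, align 2) → ends 210
checksum at 210 (size 8, align 2) → ends 218
length at 218 (size 24, align 2) → ends 242
within Block: b at 20
218 + 20 = 238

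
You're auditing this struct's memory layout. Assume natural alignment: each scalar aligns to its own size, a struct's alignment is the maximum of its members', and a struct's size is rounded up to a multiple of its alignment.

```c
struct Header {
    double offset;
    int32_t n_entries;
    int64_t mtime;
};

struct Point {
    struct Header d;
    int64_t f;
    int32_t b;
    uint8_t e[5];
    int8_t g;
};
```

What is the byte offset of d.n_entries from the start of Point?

8

Header: @0: offset [8B, align 8] → 8; @8: n_entries [4B, align 4] → 12; +4 pad (align 8); @16: mtime [8B, align 8] → 24; size 24, align 8
@0: d [24B, align 8] → 24
within Header: n_entries at 8
0 + 8 = 8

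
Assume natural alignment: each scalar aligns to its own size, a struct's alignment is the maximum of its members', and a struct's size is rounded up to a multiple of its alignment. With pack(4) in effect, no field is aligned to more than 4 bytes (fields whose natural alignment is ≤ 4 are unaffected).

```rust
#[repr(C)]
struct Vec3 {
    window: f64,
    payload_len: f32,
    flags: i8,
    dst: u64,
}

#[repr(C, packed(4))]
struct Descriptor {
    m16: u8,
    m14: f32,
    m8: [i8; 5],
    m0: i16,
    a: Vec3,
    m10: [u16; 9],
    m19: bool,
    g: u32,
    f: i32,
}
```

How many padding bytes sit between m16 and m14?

Vec3: 0..8  window  (8B, 8-aligned); 8..12  payload_len  (4B, 4-aligned); 12..13  flags  (1B, 1-aligned); 13..16  -- padding (3B); 16..24  dst  (8B, 8-aligned); sizeof = 24, alignof = 8
0..1  m16  (1B, 1-aligned)
1..4  -- padding (3B)
4..8  m14  (4B, 4-aligned)

3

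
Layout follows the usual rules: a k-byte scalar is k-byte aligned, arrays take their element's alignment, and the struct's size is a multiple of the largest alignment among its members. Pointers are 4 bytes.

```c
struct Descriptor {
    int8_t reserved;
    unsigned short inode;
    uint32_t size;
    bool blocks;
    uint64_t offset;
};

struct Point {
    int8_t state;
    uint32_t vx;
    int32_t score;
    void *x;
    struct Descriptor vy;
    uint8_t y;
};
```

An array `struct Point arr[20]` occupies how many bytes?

960

Descriptor: reserved at 0 (size 1, align 1) → ends 1; pad 1 to align 2 for inode; inode at 2 (size 2, align 2) → ends 4; size at 4 (size 4, align 4) → ends 8; blocks at 8 (size 1, align 1) → ends 9; pad 7 to align 8 for offset; offset at 16 (size 8, align 8) → ends 24; total 24 bytes, alignment 8
state at 0 (size 1, align 1) → ends 1
pad 3 to align 4 for vx
vx at 4 (size 4, align 4) → ends 8
score at 8 (size 4, align 4) → ends 12
x at 12 (size 4, align 4) → ends 16
vy at 16 (size 24, align 8) → ends 40
y at 40 (size 1, align 1) → ends 41
tail pad 7 to reach multiple of 8
total 48 bytes, alignment 8
array of 20: 20 × 48 = 960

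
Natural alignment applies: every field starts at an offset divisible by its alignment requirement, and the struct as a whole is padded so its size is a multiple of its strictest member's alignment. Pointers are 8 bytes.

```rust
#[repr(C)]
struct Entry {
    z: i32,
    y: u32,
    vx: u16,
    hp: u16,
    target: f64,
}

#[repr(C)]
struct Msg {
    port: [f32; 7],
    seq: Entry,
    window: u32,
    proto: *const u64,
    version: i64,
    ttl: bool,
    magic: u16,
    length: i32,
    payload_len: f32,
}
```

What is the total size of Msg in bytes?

96 bytes

Entry: z at 0 (size 4, align 4) → ends 4; y at 4 (size 4, align 4) → ends 8; vx at 8 (size 2, align 2) → ends 10; hp at 10 (size 2, align 2) → ends 12; pad 4 to align 8 for target; target at 16 (size 8, align 8) → ends 24; total 24 bytes, alignment 8
port at 0 (size 28, align 4) → ends 28
pad 4 to align 8 for seq
seq at 32 (size 24, align 8) → ends 56
window at 56 (size 4, align 4) → ends 60
pad 4 to align 8 for proto
proto at 64 (size 8, align 8) → ends 72
version at 72 (size 8, align 8) → ends 80
ttl at 80 (size 1, align 1) → ends 81
pad 1 to align 2 for magic
magic at 82 (size 2, align 2) → ends 84
length at 84 (size 4, align 4) → ends 88
payload_len at 88 (size 4, align 4) → ends 92
tail pad 4 to reach multiple of 8
total 96 bytes, alignment 8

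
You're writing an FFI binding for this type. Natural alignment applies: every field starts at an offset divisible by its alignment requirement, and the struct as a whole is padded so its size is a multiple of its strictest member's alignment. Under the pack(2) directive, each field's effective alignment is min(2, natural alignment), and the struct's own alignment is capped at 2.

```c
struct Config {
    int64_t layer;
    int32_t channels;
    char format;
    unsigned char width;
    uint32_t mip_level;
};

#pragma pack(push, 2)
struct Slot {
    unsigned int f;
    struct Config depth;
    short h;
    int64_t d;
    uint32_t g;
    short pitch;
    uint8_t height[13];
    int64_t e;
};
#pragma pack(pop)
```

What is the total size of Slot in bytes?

Config: @0: layer [8B, align 8] → 8; @8: channels [4B, align 4] → 12; @12: format [1B, align 1] → 13; @13: width [1B, align 1] → 14; +2 pad (align 4); @16: mip_level [4B, align 4] → 20; +4 tail pad (align 8); size 24, align 8
@0: f [4B, align 2] → 4
@4: depth [24B, align 2] → 28
@28: h [2B, align 2] → 30
@30: d [8B, align 2] → 38
@38: g [4B, align 2] → 42
@42: pitch [2B, align 2] → 44
@44: height [13B, align 1] → 57
+1 pad (align 2)
@58: e [8B, align 2] → 66
size 66, align 2

66 bytes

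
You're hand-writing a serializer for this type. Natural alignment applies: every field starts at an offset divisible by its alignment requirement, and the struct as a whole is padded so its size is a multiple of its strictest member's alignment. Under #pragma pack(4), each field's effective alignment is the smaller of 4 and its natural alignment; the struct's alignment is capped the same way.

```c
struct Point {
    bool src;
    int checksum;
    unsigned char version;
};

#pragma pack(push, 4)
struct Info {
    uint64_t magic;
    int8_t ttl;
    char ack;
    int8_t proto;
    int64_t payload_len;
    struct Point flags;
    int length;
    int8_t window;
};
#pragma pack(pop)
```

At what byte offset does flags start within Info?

20

Point: 0..1  src  (1B, 1-aligned); 1..4  -- padding (3B); 4..8  checksum  (4B, 4-aligned); 8..9  version  (1B, 1-aligned); 9..12  -- tail padding (3B); sizeof = 12, alignof = 4
0..8  magic  (8B, 4-aligned)
8..9  ttl  (1B, 1-aligned)
9..10  ack  (1B, 1-aligned)
10..11  proto  (1B, 1-aligned)
11..12  -- padding (1B)
12..20  payload_len  (8B, 4-aligned)
20..32  flags  (12B, 4-aligned)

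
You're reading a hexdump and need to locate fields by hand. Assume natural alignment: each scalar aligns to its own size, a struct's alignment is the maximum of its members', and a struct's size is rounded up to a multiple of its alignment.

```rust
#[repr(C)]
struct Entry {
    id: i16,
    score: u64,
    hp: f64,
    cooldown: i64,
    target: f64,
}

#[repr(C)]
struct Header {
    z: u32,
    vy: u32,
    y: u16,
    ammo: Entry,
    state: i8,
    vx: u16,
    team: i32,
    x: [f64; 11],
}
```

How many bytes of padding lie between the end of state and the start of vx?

Entry: 0..2  id  (2B, 2-aligned); 2..8  -- padding (6B); 8..16  score  (8B, 8-aligned); 16..24  hp  (8B, 8-aligned); 24..32  cooldown  (8B, 8-aligned); 32..40  target  (8B, 8-aligned); sizeof = 40, alignof = 8
0..4  z  (4B, 4-aligned)
4..8  vy  (4B, 4-aligned)
8..10  y  (2B, 2-aligned)
10..16  -- padding (6B)
16..56  ammo  (40B, 8-aligned)
56..57  state  (1B, 1-aligned)
57..58  -- padding (1B)
58..60  vx  (2B, 2-aligned)

1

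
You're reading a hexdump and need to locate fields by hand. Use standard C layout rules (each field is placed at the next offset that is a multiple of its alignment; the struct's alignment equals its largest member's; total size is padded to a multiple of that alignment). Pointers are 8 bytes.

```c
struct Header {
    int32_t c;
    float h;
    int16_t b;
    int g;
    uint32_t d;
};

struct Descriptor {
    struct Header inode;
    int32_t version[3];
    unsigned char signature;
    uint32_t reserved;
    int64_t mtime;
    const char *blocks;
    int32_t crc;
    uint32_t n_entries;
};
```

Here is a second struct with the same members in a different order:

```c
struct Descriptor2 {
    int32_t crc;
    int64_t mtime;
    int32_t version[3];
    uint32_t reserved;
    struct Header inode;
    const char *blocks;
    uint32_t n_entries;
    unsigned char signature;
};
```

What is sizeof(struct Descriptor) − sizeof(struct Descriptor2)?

-8

Header: c at 0 (size 4, align 4) → ends 4; h at 4 (size 4, align 4) → ends 8; b at 8 (size 2, align 2) → ends 10; pad 2 to align 4 for g; g at 12 (size 4, align 4) → ends 16; d at 16 (size 4, align 4) → ends 20; total 20 bytes, alignment 4
inode at 0 (size 20, align 4) → ends 20
version at 20 (size 12, align 4) → ends 32
signature at 32 (size 1, align 1) → ends 33
pad 3 to align 4 for reserved
reserved at 36 (size 4, align 4) → ends 40
mtime at 40 (size 8, align 8) → ends 48
blocks at 48 (size 8, align 8) → ends 56
crc at 56 (size 4, align 4) → ends 60
n_entries at 60 (size 4, align 4) → ends 64
total 64 bytes, alignment 8
— Descriptor2 —
crc at 0 (size 4, align 4) → ends 4
pad 4 to align 8 for mtime
mtime at 8 (size 8, align 8) → ends 16
version at 16 (size 12, align 4) → ends 28
reserved at 28 (size 4, align 4) → ends 32
inode at 32 (size 20, align 4) → ends 52
pad 4 to align 8 for blocks
blocks at 56 (size 8, align 8) → ends 64
n_entries at 64 (size 4, align 4) → ends 68
signature at 68 (size 1, align 1) → ends 69
tail pad 3 to reach multiple of 8
total 72 bytes, alignment 8
64 − 72 = -8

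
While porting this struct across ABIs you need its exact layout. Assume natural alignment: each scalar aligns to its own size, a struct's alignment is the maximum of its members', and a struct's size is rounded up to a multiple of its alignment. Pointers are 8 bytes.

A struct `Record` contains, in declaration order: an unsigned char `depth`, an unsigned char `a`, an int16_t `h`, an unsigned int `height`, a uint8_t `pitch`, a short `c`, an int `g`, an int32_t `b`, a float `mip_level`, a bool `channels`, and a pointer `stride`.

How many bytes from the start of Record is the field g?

0..1  depth  (1B, 1-aligned)
1..2  a  (1B, 1-aligned)
2..4  h  (2B, 2-aligned)
4..8  height  (4B, 4-aligned)
8..9  pitch  (1B, 1-aligned)
9..10  -- padding (1B)
10..12  c  (2B, 2-aligned)
12..16  g  (4B, 4-aligned)

12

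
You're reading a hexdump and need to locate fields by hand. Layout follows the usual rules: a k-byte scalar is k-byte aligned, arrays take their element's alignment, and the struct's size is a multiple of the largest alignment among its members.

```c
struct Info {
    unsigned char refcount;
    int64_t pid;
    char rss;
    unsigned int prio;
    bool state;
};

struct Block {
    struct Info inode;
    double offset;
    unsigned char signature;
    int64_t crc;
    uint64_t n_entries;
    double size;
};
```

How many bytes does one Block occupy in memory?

72 bytes

Info: @0: refcount [1B, align 1] → 1; +7 pad (align 8); @8: pid [8B, align 8] → 16; @16: rss [1B, align 1] → 17; +3 pad (align 4); @20: prio [4B, align 4] → 24; @24: state [1B, align 1] → 25; +7 tail pad (align 8); size 32, align 8
@0: inode [32B, align 8] → 32
@32: offset [8B, align 8] → 40
@40: signature [1B, align 1] → 41
+7 pad (align 8)
@48: crc [8B, align 8] → 56
@56: n_entries [8B, align 8] → 64
@64: size [8B, align 8] → 72
size 72, align 8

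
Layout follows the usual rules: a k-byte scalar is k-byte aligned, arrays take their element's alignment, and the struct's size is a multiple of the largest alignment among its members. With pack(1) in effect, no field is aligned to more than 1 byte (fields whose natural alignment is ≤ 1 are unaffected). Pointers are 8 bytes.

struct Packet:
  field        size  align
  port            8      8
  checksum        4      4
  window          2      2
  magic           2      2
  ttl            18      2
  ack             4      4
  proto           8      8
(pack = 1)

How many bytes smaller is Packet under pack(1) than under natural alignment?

natural layout:
  @0: port [8B, align 8] → 8
  @8: checksum [4B, align 4] → 12
  @12: window [2B, align 2] → 14
  @14: magic [2B, align 2] → 16
  @16: ttl [18B, align 2] → 34
  +2 pad (align 4)
  @36: ack [4B, align 4] → 40
  @40: proto [8B, align 8] → 48
  size 48, align 8
packed(1) layout:
  @0: port [8B, align 1] → 8
  @8: checksum [4B, align 1] → 12
  @12: window [2B, align 1] → 14
  @14: magic [2B, align 1] → 16
  @16: ttl [18B, align 1] → 34
  @34: ack [4B, align 1] → 38
  @38: proto [8B, align 1] → 46
  size 46, align 1
48 − 46 = 2

2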